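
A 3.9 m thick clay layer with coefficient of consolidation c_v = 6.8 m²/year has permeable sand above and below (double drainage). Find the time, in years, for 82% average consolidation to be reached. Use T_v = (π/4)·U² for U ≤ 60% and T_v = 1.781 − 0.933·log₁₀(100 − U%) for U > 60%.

Drainage path length: H_d = H/2 = 1.95 m (double drainage).
U > 60%: T_v = 1.781 − 0.933·log₁₀(100 − 82) = 0.60983.
t = T_v·H_d²/c_v = 0.60983×1.95²/6.8 = 0.341 years.

t ≈ 0.341 years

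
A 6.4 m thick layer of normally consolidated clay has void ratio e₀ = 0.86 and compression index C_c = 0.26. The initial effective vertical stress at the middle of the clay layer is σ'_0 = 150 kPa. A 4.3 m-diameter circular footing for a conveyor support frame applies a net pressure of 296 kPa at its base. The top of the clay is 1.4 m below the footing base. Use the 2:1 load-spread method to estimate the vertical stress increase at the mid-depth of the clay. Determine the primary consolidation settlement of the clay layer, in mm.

Mid-depth of clay below the footing base: z = 1.4 + 6.4/2 = 4.6 m.
Stress increase at mid-clay by the 2:1 spreading method:
Δσ ≈ qD²/(D+z)² = 296×4.3²/(4.3+4.6)² = 69.095 kPa
Final effective stress: σ'_f = σ'_0 + Δσ = 150 + 69.095 = 219.09 kPa.
Normally consolidated clay, so the full stress increment lies on the virgin compression line:
S_c = C_c·H/(1+e₀)·log₁₀(σ'_f/σ'_0) = 0.26×6.4/(1+0.86)×log₁₀(219.09/150)
    = 0.89462 × 0.16453 = 0.1472 m

S_c ≈ 147 mm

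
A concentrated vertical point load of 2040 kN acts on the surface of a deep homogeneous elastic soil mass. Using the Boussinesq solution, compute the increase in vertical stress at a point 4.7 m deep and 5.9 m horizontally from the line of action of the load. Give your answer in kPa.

Δσ_z ≈ 4.14 kPa

Boussinesq vertical stress below a point load on an elastic half-space:
Δσ_z = 3P/(2πz²) · [1 + (r/z)²]^(−5/2)
r/z = 5.9/4.7 = 1.2553; [1+(r/z)²]^(−5/2) = 0.093909.
Δσ_z = 3×2040/(2π×4.7²) × 0.093909 = 44.094 × 0.093909 = 4.141 kPa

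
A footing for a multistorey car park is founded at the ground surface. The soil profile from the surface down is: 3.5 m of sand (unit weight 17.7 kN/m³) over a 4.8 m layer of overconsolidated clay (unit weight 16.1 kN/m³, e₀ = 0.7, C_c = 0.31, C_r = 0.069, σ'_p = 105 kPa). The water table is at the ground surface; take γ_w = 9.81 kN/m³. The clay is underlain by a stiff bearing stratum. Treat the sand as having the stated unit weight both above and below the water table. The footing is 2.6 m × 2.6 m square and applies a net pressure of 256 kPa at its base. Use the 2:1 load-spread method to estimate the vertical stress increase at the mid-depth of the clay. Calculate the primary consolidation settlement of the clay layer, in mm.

Mid-depth of clay below the ground surface: z = 3.5 + 4.8/2 = 5.9 m.
Total vertical stress at mid-clay: σ_v = 17.7×3.5 + 16.1×2.4 = 100.59 kPa.
Pore pressure: u = 9.81×(5.9 − 0) = 57.879 kPa.
Initial effective stress: σ'_0 = σ_v − u = 100.59 − 57.879 = 42.711 kPa.
Stress increase at mid-clay by the 2:1 spreading method:
Δσ = qBL/((B+z)(L+z)) = 256×2.6×2.6/((2.6+5.9)(2.6+5.9)) = 23.952 kPa
Final effective stress: σ'_f = 42.711 + 23.952 = 66.663 kPa.
σ'_f = 66.663 ≤ σ'_p = 105 kPa, so the clay remains overconsolidated and only the recompression index applies:
S_c = C_r·H/(1+e₀)·log₁₀(σ'_f/σ'_0) = 0.069×4.8/1.7×log₁₀(66.663/42.711)
    = 0.19482 × 0.19335 = 0.03767 m

S_c ≈ 37.7 mm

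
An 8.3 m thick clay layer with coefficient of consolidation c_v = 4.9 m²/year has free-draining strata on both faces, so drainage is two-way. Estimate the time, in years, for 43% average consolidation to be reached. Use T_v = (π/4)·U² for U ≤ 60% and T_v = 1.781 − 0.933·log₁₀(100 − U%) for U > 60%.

Drainage path length: H_d = H/2 = 4.15 m (double drainage).
U ≤ 60%: T_v = (π/4)·U² = (π/4)×0.43² = 0.14522.
t = T_v·H_d²/c_v = 0.14522×4.15²/4.9 = 0.5104 years.

t ≈ 0.51 years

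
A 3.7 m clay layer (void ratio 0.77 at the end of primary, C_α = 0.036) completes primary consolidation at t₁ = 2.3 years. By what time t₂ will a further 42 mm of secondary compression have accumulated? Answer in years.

t₂ ≈ 8.31 years

S_s = C_α·H/(1+e_p)·log₁₀(t₂/t₁) ⇒ log₁₀(t₂/t₁) = S_s·(1+e_p)/(C_α·H).
log₁₀(t₂/t₁) = 0.042 × (1+0.77) / (0.036×3.7) = 0.5581
t₂ = t₁ × 10^0.5581 = 2.3 × 3.615 = 8.314 years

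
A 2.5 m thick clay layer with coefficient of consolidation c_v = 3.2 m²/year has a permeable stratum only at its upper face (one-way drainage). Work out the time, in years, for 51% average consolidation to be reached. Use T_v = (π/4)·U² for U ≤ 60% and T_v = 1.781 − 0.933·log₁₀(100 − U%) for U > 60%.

t ≈ 0.399 years

Drainage path length: H_d = H = 2.5 m (single drainage).
U ≤ 60%: T_v = (π/4)·U² = (π/4)×0.51² = 0.20428.
t = T_v·H_d²/c_v = 0.20428×2.5²/3.2 = 0.399 years.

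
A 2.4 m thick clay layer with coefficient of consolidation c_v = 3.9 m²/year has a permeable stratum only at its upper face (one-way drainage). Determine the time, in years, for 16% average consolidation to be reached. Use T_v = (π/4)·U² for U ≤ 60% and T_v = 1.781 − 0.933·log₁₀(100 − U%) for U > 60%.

Drainage path length: H_d = H = 2.4 m (single drainage).
U ≤ 60%: T_v = (π/4)·U² = (π/4)×0.16² = 0.020106.
t = T_v·H_d²/c_v = 0.020106×2.4²/3.9 = 0.0297 years.

t ≈ 0.0297 years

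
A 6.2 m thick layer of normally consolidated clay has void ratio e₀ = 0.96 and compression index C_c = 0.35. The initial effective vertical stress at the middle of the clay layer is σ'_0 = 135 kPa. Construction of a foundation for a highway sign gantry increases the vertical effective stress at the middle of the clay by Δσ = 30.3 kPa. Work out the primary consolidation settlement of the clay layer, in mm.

Final effective stress: σ'_f = σ'_0 + Δσ = 135 + 30.3 = 165.3 kPa.
Normally consolidated clay, so the full stress increment lies on the virgin compression line:
S_c = C_c·H/(1+e₀)·log₁₀(σ'_f/σ'_0) = 0.35×6.2/(1+0.96)×log₁₀(165.3/135)
    = 1.1071 × 0.087939 = 0.09736 m

S_c ≈ 97.4 mm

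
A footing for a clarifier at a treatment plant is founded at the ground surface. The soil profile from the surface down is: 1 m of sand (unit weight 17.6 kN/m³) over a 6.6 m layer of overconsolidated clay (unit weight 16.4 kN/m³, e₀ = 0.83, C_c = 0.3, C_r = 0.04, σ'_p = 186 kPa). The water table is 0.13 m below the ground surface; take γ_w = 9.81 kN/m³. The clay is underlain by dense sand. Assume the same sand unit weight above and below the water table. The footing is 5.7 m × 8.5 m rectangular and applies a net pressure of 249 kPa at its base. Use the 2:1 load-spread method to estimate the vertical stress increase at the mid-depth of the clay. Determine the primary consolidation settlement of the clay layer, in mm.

S_c ≈ 87.8 mm

Mid-depth of clay below the ground surface: z = 1 + 6.6/2 = 4.3 m.
Total vertical stress at mid-clay: σ_v = 17.6×1 + 16.4×3.3 = 71.72 kPa.
Pore pressure: u = 9.81×(4.3 − 0.13) = 40.908 kPa.
Initial effective stress: σ'_0 = σ_v − u = 71.72 − 40.908 = 30.812 kPa.
Stress increase at mid-clay by the 2:1 spreading method:
Δσ = qBL/((B+z)(L+z)) = 249×5.7×8.5/((5.7+4.3)(8.5+4.3)) = 94.25 kPa
Final effective stress: σ'_f = 30.812 + 94.25 = 125.06 kPa.
σ'_f = 125.06 ≤ σ'_p = 186 kPa, so the clay remains overconsolidated and only the recompression index applies:
S_c = C_r·H/(1+e₀)·log₁₀(σ'_f/σ'_0) = 0.04×6.6/1.83×log₁₀(125.06/30.812)
    = 0.14426 × 0.6084 = 0.08777 m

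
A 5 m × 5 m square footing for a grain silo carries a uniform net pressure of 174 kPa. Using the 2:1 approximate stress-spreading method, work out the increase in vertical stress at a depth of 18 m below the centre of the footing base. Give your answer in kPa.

Δσ_z ≈ 8.22 kPa

By the 2:1 method the load spreads at 1 horizontal : 2 vertical, so at depth z the loaded area has grown by z in each plan dimension:
Δσ = qBL/((B+z)(L+z)) = 174×5×5/((5+18)(5+18)) = 8.2231 kPa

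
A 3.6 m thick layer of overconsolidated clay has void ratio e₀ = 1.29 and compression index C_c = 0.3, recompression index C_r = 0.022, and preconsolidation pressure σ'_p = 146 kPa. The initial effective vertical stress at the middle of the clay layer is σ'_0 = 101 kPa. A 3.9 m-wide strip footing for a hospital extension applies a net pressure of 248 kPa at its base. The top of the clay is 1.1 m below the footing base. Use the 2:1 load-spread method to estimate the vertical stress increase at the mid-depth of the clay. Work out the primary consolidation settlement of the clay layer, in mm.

Mid-depth of clay below the footing base: z = 1.1 + 3.6/2 = 2.9 m.
Stress increase at mid-clay by the 2:1 spreading method:
Δσ = qB/(B+z) = 248×3.9/(3.9+2.9) = 142.24 kPa
Final effective stress: σ'_f = 101 + 142.24 = 243.24 kPa.
σ'_f = 243.24 > σ'_p = 146 kPa, so the stress path crosses the preconsolidation pressure — recompression up to σ'_p, then virgin compression beyond:
S_c = H/(1+e₀)·[C_r·log₁₀(σ'_p/σ'_0) + C_c·log₁₀(σ'_f/σ'_p)]
    = 3.6/2.29 × [0.022×log₁₀(146/101) + 0.3×log₁₀(243.24/146)]
    = 1.5721 × [0.0035207 + 0.066505] = 0.1101 m

S_c ≈ 110 mm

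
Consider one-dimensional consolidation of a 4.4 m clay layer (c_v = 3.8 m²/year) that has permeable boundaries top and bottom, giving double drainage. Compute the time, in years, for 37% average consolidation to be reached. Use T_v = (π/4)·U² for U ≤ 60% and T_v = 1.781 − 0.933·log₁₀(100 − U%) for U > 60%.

Drainage path length: H_d = H/2 = 2.2 m (double drainage).
U ≤ 60%: T_v = (π/4)·U² = (π/4)×0.37² = 0.10752.
t = T_v·H_d²/c_v = 0.10752×2.2²/3.8 = 0.1369 years.

t ≈ 0.137 years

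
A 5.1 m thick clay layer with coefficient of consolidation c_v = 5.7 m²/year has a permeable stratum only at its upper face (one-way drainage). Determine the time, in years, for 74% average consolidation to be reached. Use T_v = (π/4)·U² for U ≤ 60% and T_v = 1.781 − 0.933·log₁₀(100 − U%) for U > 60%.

t ≈ 2.1 years

Drainage path length: H_d = H = 5.1 m (single drainage).
U > 60%: T_v = 1.781 − 0.933·log₁₀(100 − 74) = 0.46083.
t = T_v·H_d²/c_v = 0.46083×5.1²/5.7 = 2.103 years.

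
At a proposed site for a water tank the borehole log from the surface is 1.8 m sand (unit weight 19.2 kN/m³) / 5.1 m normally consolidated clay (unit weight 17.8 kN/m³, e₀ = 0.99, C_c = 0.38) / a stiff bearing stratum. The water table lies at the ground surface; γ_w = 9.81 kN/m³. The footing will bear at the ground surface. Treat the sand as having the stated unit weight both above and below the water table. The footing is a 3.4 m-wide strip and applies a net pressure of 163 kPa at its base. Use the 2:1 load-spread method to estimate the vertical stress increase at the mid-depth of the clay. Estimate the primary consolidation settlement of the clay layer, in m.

S_c ≈ 0.453 m

Mid-depth of clay below the ground surface: z = 1.8 + 5.1/2 = 4.35 m.
Total vertical stress at mid-clay: σ_v = 19.2×1.8 + 17.8×2.55 = 79.95 kPa.
Pore pressure: u = 9.81×(4.35 − 0) = 42.673 kPa.
Initial effective stress: σ'_0 = σ_v − u = 79.95 − 42.673 = 37.277 kPa.
Stress increase at mid-clay by the 2:1 spreading method:
Δσ = qB/(B+z) = 163×3.4/(3.4+4.35) = 71.51 kPa
Final effective stress: σ'_f = σ'_0 + Δσ = 37.277 + 71.51 = 108.79 kPa.
Normally consolidated clay, so the full stress increment lies on the virgin compression line:
S_c = C_c·H/(1+e₀)·log₁₀(σ'_f/σ'_0) = 0.38×5.1/(1+0.99)×log₁₀(108.79/37.277)
    = 0.97387 × 0.46515 = 0.453 m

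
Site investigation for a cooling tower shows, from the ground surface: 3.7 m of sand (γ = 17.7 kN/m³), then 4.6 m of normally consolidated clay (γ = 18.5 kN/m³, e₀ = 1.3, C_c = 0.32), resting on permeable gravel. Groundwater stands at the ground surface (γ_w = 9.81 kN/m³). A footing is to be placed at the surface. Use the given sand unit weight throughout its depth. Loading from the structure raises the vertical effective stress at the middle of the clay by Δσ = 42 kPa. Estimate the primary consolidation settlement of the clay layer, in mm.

Mid-depth of clay below the ground surface: z = 3.7 + 4.6/2 = 6 m.
Total vertical stress at mid-clay: σ_v = 17.7×3.7 + 18.5×2.3 = 108.04 kPa.
Pore pressure: u = 9.81×(6 − 0) = 58.86 kPa.
Initial effective stress: σ'_0 = σ_v − u = 108.04 − 58.86 = 49.18 kPa.
Final effective stress: σ'_f = σ'_0 + Δσ = 49.18 + 42 = 91.18 kPa.
Normally consolidated clay, so the full stress increment lies on the virgin compression line:
S_c = C_c·H/(1+e₀)·log₁₀(σ'_f/σ'_0) = 0.32×4.6/(1+1.3)×log₁₀(91.18/49.18)
    = 0.64 × 0.26811 = 0.1716 m

S_c ≈ 172 mm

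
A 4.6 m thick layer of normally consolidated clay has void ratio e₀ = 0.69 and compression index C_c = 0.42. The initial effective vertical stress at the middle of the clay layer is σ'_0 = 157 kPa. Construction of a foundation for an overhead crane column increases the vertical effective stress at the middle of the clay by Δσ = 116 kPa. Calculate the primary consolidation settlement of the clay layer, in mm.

S_c ≈ 275 mm

Final effective stress: σ'_f = σ'_0 + Δσ = 157 + 116 = 273 kPa.
Normally consolidated clay, so the full stress increment lies on the virgin compression line:
S_c = C_c·H/(1+e₀)·log₁₀(σ'_f/σ'_0) = 0.42×4.6/(1+0.69)×log₁₀(273/157)
    = 1.1432 × 0.24026 = 0.2747 m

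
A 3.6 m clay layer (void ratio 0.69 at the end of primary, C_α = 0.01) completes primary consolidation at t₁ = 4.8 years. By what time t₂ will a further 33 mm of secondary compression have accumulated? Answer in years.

t₂ ≈ 170 years

S_s = C_α·H/(1+e_p)·log₁₀(t₂/t₁) ⇒ log₁₀(t₂/t₁) = S_s·(1+e_p)/(C_α·H).
log₁₀(t₂/t₁) = 0.033 × (1+0.69) / (0.01×3.6) = 1.549
t₂ = t₁ × 10^1.549 = 4.8 × 35.41 = 170 years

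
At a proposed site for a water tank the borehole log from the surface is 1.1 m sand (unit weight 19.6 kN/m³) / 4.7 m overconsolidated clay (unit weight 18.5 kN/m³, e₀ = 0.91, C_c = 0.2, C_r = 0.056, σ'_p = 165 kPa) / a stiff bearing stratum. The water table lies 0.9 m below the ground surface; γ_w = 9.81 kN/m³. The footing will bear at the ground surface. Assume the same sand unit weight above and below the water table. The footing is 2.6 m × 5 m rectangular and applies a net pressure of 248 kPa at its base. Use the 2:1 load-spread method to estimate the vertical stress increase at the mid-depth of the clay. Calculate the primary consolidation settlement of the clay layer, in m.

Mid-depth of clay below the ground surface: z = 1.1 + 4.7/2 = 3.45 m.
Total vertical stress at mid-clay: σ_v = 19.6×1.1 + 18.5×2.35 = 65.035 kPa.
Pore pressure: u = 9.81×(3.45 − 0.9) = 25.015 kPa.
Initial effective stress: σ'_0 = σ_v − u = 65.035 − 25.015 = 40.02 kPa.
Stress increase at mid-clay by the 2:1 spreading method:
Δσ = qBL/((B+z)(L+z)) = 248×2.6×5/((2.6+3.45)(5+3.45)) = 63.064 kPa
Final effective stress: σ'_f = 40.02 + 63.064 = 103.08 kPa.
σ'_f = 103.08 ≤ σ'_p = 165 kPa, so the clay remains overconsolidated and only the recompression index applies:
S_c = C_r·H/(1+e₀)·log₁₀(σ'_f/σ'_0) = 0.056×4.7/1.91×log₁₀(103.08/40.02)
    = 0.1378 × 0.4109 = 0.05662 m

S_c ≈ 0.0566 m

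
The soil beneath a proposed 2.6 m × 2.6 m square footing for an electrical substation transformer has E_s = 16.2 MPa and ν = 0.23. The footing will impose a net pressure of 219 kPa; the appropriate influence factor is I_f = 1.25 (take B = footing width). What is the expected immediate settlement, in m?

S_e ≈ 0.0416 m

Immediate (elastic) settlement: S_e = q·B·(1−ν²)/E_s · I_f.
E_s = 16.2 MPa = 16200 kPa.
S_e = 219 × 2.6 × (1 − 0.23²) / 16200 × 1.25
    = 219 × 2.6 × 0.9471 / 16200 × 1.25
    = 0.04161 m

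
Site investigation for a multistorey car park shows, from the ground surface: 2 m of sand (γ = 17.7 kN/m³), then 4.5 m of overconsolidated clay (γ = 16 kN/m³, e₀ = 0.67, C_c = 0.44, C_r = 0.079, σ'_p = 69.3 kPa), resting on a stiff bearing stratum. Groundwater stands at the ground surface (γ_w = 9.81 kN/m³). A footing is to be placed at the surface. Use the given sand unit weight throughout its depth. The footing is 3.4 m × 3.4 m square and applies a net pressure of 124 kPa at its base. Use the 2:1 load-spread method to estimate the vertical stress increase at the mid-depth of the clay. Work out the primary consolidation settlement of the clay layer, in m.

S_c ≈ 0.0556 m

Mid-depth of clay below the ground surface: z = 2 + 4.5/2 = 4.25 m.
Total vertical stress at mid-clay: σ_v = 17.7×2 + 16×2.25 = 71.4 kPa.
Pore pressure: u = 9.81×(4.25 − 0) = 41.693 kPa.
Initial effective stress: σ'_0 = σ_v − u = 71.4 − 41.693 = 29.707 kPa.
Stress increase at mid-clay by the 2:1 spreading method:
Δσ = qBL/((B+z)(L+z)) = 124×3.4×3.4/((3.4+4.25)(3.4+4.25)) = 24.494 kPa
Final effective stress: σ'_f = 29.707 + 24.494 = 54.201 kPa.
σ'_f = 54.201 ≤ σ'_p = 69.3 kPa, so the clay remains overconsolidated and only the recompression index applies:
S_c = C_r·H/(1+e₀)·log₁₀(σ'_f/σ'_0) = 0.079×4.5/1.67×log₁₀(54.201/29.707)
    = 0.21287 × 0.26115 = 0.05559 m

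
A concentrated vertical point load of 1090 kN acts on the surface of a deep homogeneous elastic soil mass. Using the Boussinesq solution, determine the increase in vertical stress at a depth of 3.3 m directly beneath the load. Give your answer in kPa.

Boussinesq vertical stress below a point load on an elastic half-space:
Δσ_z = 3P/(2πz²) · [1 + (r/z)²]^(−5/2)
r/z = 0/3.3 = 0; [1+(r/z)²]^(−5/2) = 1.
Δσ_z = 3×1090/(2π×3.3²) × 1 = 47.79 × 1 = 47.79 kPa

Δσ_z ≈ 47.8 kPa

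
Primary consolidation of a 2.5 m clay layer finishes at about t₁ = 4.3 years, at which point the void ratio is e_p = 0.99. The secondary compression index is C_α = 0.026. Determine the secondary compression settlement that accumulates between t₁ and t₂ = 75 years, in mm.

Secondary compression: S_s = C_α·H/(1+e_p)·log₁₀(t₂/t₁)
S_s = 0.026×2.5/(1+0.99)×log₁₀(75/4.3)
    = 0.03266 × 1.242 = 0.04055 m

S_s ≈ 40.6 mm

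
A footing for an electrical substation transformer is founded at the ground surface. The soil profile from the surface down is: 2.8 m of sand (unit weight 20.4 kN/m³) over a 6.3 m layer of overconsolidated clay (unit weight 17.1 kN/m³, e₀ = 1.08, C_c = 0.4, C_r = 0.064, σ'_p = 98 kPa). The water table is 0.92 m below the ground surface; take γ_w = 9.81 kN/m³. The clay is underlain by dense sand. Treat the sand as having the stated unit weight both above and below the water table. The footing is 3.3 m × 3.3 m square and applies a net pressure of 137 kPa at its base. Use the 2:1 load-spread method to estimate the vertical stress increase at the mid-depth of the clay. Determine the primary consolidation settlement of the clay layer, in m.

Mid-depth of clay below the ground surface: z = 2.8 + 6.3/2 = 5.95 m.
Total vertical stress at mid-clay: σ_v = 20.4×2.8 + 17.1×3.15 = 110.98 kPa.
Pore pressure: u = 9.81×(5.95 − 0.92) = 49.344 kPa.
Initial effective stress: σ'_0 = σ_v − u = 110.98 − 49.344 = 61.636 kPa.
Stress increase at mid-clay by the 2:1 spreading method:
Δσ = qBL/((B+z)(L+z)) = 137×3.3×3.3/((3.3+5.95)(3.3+5.95)) = 17.437 kPa
Final effective stress: σ'_f = 61.636 + 17.437 = 79.073 kPa.
σ'_f = 79.073 ≤ σ'_p = 98 kPa, so the clay remains overconsolidated and only the recompression index applies:
S_c = C_r·H/(1+e₀)·log₁₀(σ'_f/σ'_0) = 0.064×6.3/2.08×log₁₀(79.073/61.636)
    = 0.19384 × 0.10819 = 0.02097 m

S_c ≈ 0.021 m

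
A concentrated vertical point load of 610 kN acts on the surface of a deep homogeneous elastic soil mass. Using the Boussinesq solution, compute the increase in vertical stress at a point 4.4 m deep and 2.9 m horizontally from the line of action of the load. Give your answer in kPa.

Δσ_z ≈ 6.11 kPa

Boussinesq vertical stress below a point load on an elastic half-space:
Δσ_z = 3P/(2πz²) · [1 + (r/z)²]^(−5/2)
r/z = 2.9/4.4 = 0.65909; [1+(r/z)²]^(−5/2) = 0.40581.
Δσ_z = 3×610/(2π×4.4²) × 0.40581 = 15.044 × 0.40581 = 6.105 kPa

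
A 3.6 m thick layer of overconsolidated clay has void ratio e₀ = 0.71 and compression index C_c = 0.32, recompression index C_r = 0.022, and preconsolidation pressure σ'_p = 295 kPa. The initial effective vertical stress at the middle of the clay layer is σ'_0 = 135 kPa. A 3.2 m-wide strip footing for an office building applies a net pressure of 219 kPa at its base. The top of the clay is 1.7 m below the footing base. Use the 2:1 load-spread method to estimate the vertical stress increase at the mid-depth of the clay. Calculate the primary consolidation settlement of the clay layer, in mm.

Mid-depth of clay below the footing base: z = 1.7 + 3.6/2 = 3.5 m.
Stress increase at mid-clay by the 2:1 spreading method:
Δσ = qB/(B+z) = 219×3.2/(3.2+3.5) = 104.6 kPa
Final effective stress: σ'_f = 135 + 104.6 = 239.6 kPa.
σ'_f = 239.6 ≤ σ'_p = 295 kPa, so the clay remains overconsolidated and only the recompression index applies:
S_c = C_r·H/(1+e₀)·log₁₀(σ'_f/σ'_0) = 0.022×3.6/1.71×log₁₀(239.6/135)
    = 0.046317 × 0.24915 = 0.01154 m

S_c ≈ 11.5 mm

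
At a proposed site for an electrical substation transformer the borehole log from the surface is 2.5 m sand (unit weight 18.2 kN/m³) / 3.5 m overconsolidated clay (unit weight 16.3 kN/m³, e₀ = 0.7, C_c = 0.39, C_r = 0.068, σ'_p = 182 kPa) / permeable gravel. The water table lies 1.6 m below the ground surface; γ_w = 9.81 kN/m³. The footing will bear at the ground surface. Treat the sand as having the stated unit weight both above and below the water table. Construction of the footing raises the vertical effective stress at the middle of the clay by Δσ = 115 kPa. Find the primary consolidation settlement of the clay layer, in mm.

Mid-depth of clay below the ground surface: z = 2.5 + 3.5/2 = 4.25 m.
Total vertical stress at mid-clay: σ_v = 18.2×2.5 + 16.3×1.75 = 74.025 kPa.
Pore pressure: u = 9.81×(4.25 − 1.6) = 25.997 kPa.
Initial effective stress: σ'_0 = σ_v − u = 74.025 − 25.997 = 48.028 kPa.
Final effective stress: σ'_f = 48.028 + 115 = 163.03 kPa.
σ'_f = 163.03 ≤ σ'_p = 182 kPa, so the clay remains overconsolidated and only the recompression index applies:
S_c = C_r·H/(1+e₀)·log₁₀(σ'_f/σ'_0) = 0.068×3.5/1.7×log₁₀(163.03/48.028)
    = 0.14 × 0.53077 = 0.07431 m

S_c ≈ 74.3 mm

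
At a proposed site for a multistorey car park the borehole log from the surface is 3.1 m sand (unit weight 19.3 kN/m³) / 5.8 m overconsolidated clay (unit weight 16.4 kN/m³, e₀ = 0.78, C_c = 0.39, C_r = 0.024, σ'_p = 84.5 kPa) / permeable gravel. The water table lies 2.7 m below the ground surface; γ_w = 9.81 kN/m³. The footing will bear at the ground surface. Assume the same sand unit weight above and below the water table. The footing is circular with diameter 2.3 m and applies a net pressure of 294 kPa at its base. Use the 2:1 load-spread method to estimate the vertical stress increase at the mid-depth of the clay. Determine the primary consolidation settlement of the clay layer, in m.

Mid-depth of clay below the ground surface: z = 3.1 + 5.8/2 = 6 m.
Total vertical stress at mid-clay: σ_v = 19.3×3.1 + 16.4×2.9 = 107.39 kPa.
Pore pressure: u = 9.81×(6 − 2.7) = 32.373 kPa.
Initial effective stress: σ'_0 = σ_v − u = 107.39 − 32.373 = 75.017 kPa.
Stress increase at mid-clay by the 2:1 spreading method:
Δσ ≈ qD²/(D+z)² = 294×2.3²/(2.3+6)² = 22.576 kPa
Final effective stress: σ'_f = 75.017 + 22.576 = 97.593 kPa.
σ'_f = 97.593 > σ'_p = 84.5 kPa, so the stress path crosses the preconsolidation pressure — recompression up to σ'_p, then virgin compression beyond:
S_c = H/(1+e₀)·[C_r·log₁₀(σ'_p/σ'_0) + C_c·log₁₀(σ'_f/σ'_p)]
    = 5.8/1.78 × [0.024×log₁₀(84.5/75.017) + 0.39×log₁₀(97.593/84.5)]
    = 3.2584 × [0.0012407 + 0.024399] = 0.08354 m

S_c ≈ 0.0835 m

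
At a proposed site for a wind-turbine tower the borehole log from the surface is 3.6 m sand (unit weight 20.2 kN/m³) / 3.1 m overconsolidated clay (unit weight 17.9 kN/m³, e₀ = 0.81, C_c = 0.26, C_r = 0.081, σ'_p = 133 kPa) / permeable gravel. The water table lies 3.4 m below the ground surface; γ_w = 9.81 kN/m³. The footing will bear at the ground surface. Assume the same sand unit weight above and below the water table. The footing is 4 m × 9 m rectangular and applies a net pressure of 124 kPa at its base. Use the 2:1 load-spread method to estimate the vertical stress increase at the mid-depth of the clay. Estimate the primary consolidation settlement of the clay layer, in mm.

Mid-depth of clay below the ground surface: z = 3.6 + 3.1/2 = 5.15 m.
Total vertical stress at mid-clay: σ_v = 20.2×3.6 + 17.9×1.55 = 100.47 kPa.
Pore pressure: u = 9.81×(5.15 − 3.4) = 17.168 kPa.
Initial effective stress: σ'_0 = σ_v − u = 100.47 − 17.168 = 83.302 kPa.
Stress increase at mid-clay by the 2:1 spreading method:
Δσ = qBL/((B+z)(L+z)) = 124×4×9/((4+5.15)(9+5.15)) = 34.478 kPa
Final effective stress: σ'_f = 83.302 + 34.478 = 117.78 kPa.
σ'_f = 117.78 ≤ σ'_p = 133 kPa, so the clay remains overconsolidated and only the recompression index applies:
S_c = C_r·H/(1+e₀)·log₁₀(σ'_f/σ'_0) = 0.081×3.1/1.81×log₁₀(117.78/83.302)
    = 0.13873 × 0.15042 = 0.02087 m

S_c ≈ 20.9 mm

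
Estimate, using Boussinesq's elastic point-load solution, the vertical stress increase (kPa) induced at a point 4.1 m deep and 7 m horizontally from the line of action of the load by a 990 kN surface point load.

Boussinesq vertical stress below a point load on an elastic half-space:
Δσ_z = 3P/(2πz²) · [1 + (r/z)²]^(−5/2)
r/z = 7/4.1 = 1.7073; [1+(r/z)²]^(−5/2) = 0.032975.
Δσ_z = 3×990/(2π×4.1²) × 0.032975 = 28.12 × 0.032975 = 0.9273 kPa

Δσ_z ≈ 0.927 kPa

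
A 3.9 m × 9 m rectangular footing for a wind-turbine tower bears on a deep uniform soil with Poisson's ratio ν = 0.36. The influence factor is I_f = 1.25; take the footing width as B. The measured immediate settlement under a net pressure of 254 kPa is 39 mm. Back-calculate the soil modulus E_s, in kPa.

S_e = q·B·(1−ν²)/E_s · I_f  ⇒  E_s = q·B·(1−ν²)·I_f / S_e.
E_s = 254 × 3.9 × 0.8704 × 1.25 / 0.039 = 27640 kPa

E_s ≈ 27600 kPa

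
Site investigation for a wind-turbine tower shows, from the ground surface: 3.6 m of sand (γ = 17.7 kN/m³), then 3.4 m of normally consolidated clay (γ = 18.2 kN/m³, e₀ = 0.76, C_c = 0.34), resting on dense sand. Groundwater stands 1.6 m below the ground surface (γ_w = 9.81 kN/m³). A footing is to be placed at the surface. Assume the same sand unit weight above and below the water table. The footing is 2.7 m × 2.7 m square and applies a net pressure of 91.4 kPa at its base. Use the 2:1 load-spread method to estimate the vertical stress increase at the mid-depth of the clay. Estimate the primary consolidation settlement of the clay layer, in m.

Mid-depth of clay below the ground surface: z = 3.6 + 3.4/2 = 5.3 m.
Total vertical stress at mid-clay: σ_v = 17.7×3.6 + 18.2×1.7 = 94.66 kPa.
Pore pressure: u = 9.81×(5.3 − 1.6) = 36.297 kPa.
Initial effective stress: σ'_0 = σ_v − u = 94.66 − 36.297 = 58.363 kPa.
Stress increase at mid-clay by the 2:1 spreading method:
Δσ = qBL/((B+z)(L+z)) = 91.4×2.7×2.7/((2.7+5.3)(2.7+5.3)) = 10.411 kPa
Final effective stress: σ'_f = σ'_0 + Δσ = 58.363 + 10.411 = 68.774 kPa.
Normally consolidated clay, so the full stress increment lies on the virgin compression line:
S_c = C_c·H/(1+e₀)·log₁₀(σ'_f/σ'_0) = 0.34×3.4/(1+0.76)×log₁₀(68.774/58.363)
    = 0.65682 × 0.071287 = 0.04682 m

S_c ≈ 0.0468 m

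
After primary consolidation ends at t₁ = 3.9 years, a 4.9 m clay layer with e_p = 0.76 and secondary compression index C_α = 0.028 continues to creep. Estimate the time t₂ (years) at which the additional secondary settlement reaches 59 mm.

t₂ ≈ 22.3 years

S_s = C_α·H/(1+e_p)·log₁₀(t₂/t₁) ⇒ log₁₀(t₂/t₁) = S_s·(1+e_p)/(C_α·H).
log₁₀(t₂/t₁) = 0.059 × (1+0.76) / (0.028×4.9) = 0.7569
t₂ = t₁ × 10^0.7569 = 3.9 × 5.713 = 22.28 years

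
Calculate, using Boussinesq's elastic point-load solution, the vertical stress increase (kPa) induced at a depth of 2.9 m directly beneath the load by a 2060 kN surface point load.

Boussinesq vertical stress below a point load on an elastic half-space:
Δσ_z = 3P/(2πz²) · [1 + (r/z)²]^(−5/2)
r/z = 0/2.9 = 0; [1+(r/z)²]^(−5/2) = 1.
Δσ_z = 3×2060/(2π×2.9²) × 1 = 116.95 × 1 = 117 kPa

Δσ_z ≈ 117 kPa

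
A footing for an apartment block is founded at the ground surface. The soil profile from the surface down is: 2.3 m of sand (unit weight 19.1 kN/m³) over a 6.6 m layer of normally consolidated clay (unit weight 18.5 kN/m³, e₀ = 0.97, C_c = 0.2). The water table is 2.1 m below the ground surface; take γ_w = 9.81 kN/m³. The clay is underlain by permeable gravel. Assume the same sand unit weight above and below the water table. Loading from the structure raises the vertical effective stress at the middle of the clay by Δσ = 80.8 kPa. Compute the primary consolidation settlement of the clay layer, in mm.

S_c ≈ 222 mm

Mid-depth of clay below the ground surface: z = 2.3 + 6.6/2 = 5.6 m.
Total vertical stress at mid-clay: σ_v = 19.1×2.3 + 18.5×3.3 = 104.98 kPa.
Pore pressure: u = 9.81×(5.6 − 2.1) = 34.335 kPa.
Initial effective stress: σ'_0 = σ_v − u = 104.98 − 34.335 = 70.645 kPa.
Final effective stress: σ'_f = σ'_0 + Δσ = 70.645 + 80.8 = 151.44 kPa.
Normally consolidated clay, so the full stress increment lies on the virgin compression line:
S_c = C_c·H/(1+e₀)·log₁₀(σ'_f/σ'_0) = 0.2×6.6/(1+0.97)×log₁₀(151.44/70.645)
    = 0.67005 × 0.33116 = 0.2219 m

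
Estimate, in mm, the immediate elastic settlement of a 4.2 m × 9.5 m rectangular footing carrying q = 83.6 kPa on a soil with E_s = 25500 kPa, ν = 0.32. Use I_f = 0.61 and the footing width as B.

Immediate (elastic) settlement: S_e = q·B·(1−ν²)/E_s · I_f.
S_e = 83.6 × 4.2 × (1 − 0.32²) / 25500 × 0.61
    = 83.6 × 4.2 × 0.8976 / 25500 × 0.61
    = 0.007539 m = 7.539 mm

S_e ≈ 7.54 mm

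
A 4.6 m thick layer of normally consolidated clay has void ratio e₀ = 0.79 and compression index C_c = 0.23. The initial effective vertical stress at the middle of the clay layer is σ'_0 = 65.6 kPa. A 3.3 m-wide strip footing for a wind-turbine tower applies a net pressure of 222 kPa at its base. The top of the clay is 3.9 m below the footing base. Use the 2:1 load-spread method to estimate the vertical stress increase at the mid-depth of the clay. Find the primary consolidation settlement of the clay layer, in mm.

Mid-depth of clay below the footing base: z = 3.9 + 4.6/2 = 6.2 m.
Stress increase at mid-clay by the 2:1 spreading method:
Δσ = qB/(B+z) = 222×3.3/(3.3+6.2) = 77.116 kPa
Final effective stress: σ'_f = σ'_0 + Δσ = 65.6 + 77.116 = 142.72 kPa.
Normally consolidated clay, so the full stress increment lies on the virgin compression line:
S_c = C_c·H/(1+e₀)·log₁₀(σ'_f/σ'_0) = 0.23×4.6/(1+0.79)×log₁₀(142.72/65.6)
    = 0.59106 × 0.33758 = 0.1995 m

S_c ≈ 200 mm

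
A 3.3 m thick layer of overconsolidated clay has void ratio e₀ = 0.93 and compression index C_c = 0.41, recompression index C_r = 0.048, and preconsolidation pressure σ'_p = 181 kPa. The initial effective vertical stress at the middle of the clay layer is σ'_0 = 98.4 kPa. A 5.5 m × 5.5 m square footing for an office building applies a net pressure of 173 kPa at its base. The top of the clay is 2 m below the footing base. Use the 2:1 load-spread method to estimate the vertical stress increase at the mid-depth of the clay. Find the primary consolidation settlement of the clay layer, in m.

S_c ≈ 0.0175 m

Mid-depth of clay below the footing base: z = 2 + 3.3/2 = 3.65 m.
Stress increase at mid-clay by the 2:1 spreading method:
Δσ = qBL/((B+z)(L+z)) = 173×5.5×5.5/((5.5+3.65)(5.5+3.65)) = 62.507 kPa
Final effective stress: σ'_f = 98.4 + 62.507 = 160.91 kPa.
σ'_f = 160.91 ≤ σ'_p = 181 kPa, so the clay remains overconsolidated and only the recompression index applies:
S_c = C_r·H/(1+e₀)·log₁₀(σ'_f/σ'_0) = 0.048×3.3/1.93×log₁₀(160.91/98.4)
    = 0.08207 × 0.21359 = 0.01753 m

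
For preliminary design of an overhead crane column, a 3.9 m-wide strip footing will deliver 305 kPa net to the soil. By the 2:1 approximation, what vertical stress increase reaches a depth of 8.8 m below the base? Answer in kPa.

By the 2:1 method the load spreads at 1 horizontal : 2 vertical, so at depth z the loaded area has grown by z in each plan dimension:
Δσ = qB/(B+z) = 305×3.9/(3.9+8.8) = 93.661 kPa

Δσ_z ≈ 93.7 kPa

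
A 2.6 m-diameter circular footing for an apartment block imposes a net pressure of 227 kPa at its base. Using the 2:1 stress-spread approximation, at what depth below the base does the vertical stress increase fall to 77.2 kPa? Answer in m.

z ≈ 1.86 m

2:1 spreading — at depth z the loaded area has grown by z in each plan dimension:
qD²/(D+z)² = Δσ_z ⇒ z = D(√(q/Δσ_z) − 1) = 2.6×(√(227/77.2) − 1) = 1.858 m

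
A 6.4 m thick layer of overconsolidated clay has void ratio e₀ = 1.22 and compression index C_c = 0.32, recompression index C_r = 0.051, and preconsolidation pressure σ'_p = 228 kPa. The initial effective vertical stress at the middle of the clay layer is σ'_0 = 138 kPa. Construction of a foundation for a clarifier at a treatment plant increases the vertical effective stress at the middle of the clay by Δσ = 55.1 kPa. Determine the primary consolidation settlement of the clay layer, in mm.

Final effective stress: σ'_f = 138 + 55.1 = 193.1 kPa.
σ'_f = 193.1 ≤ σ'_p = 228 kPa, so the clay remains overconsolidated and only the recompression index applies:
S_c = C_r·H/(1+e₀)·log₁₀(σ'_f/σ'_0) = 0.051×6.4/2.22×log₁₀(193.1/138)
    = 0.14703 × 0.1459 = 0.02145 m

S_c ≈ 21.5 mm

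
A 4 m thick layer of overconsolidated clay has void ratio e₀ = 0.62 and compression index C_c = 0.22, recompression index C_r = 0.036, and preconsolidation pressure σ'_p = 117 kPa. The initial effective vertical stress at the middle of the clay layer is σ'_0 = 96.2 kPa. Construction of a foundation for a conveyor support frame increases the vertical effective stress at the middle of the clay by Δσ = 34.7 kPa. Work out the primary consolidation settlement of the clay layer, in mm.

Final effective stress: σ'_f = 96.2 + 34.7 = 130.9 kPa.
σ'_f = 130.9 > σ'_p = 117 kPa, so the stress path crosses the preconsolidation pressure — recompression up to σ'_p, then virgin compression beyond:
S_c = H/(1+e₀)·[C_r·log₁₀(σ'_p/σ'_0) + C_c·log₁₀(σ'_f/σ'_p)]
    = 4/1.62 × [0.036×log₁₀(117/96.2) + 0.22×log₁₀(130.9/117)]
    = 2.4691 × [0.0030604 + 0.010726] = 0.03404 m

S_c ≈ 34 mm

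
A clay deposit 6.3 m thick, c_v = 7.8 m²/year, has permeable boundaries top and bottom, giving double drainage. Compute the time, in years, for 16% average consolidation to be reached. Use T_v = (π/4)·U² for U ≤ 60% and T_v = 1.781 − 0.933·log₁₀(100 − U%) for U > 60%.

t ≈ 0.0256 years

Drainage path length: H_d = H/2 = 3.15 m (double drainage).
U ≤ 60%: T_v = (π/4)·U² = (π/4)×0.16² = 0.020106.
t = T_v·H_d²/c_v = 0.020106×3.15²/7.8 = 0.02558 years.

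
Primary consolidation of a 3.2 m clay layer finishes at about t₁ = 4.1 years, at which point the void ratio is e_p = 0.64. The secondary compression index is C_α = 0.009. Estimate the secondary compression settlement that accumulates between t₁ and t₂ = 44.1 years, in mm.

Secondary compression: S_s = C_α·H/(1+e_p)·log₁₀(t₂/t₁)
S_s = 0.009×3.2/(1+0.64)×log₁₀(44.1/4.1)
    = 0.01756 × 1.032 = 0.01812 m

S_s ≈ 18.1 mm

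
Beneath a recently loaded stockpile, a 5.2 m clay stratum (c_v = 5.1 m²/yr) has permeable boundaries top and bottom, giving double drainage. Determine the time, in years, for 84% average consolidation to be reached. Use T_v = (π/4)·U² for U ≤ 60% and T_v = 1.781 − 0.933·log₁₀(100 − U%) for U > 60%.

t ≈ 0.872 years

Drainage path length: H_d = H/2 = 2.6 m (double drainage).
U > 60%: T_v = 1.781 − 0.933·log₁₀(100 − 84) = 0.65756.
t = T_v·H_d²/c_v = 0.65756×2.6²/5.1 = 0.8716 years.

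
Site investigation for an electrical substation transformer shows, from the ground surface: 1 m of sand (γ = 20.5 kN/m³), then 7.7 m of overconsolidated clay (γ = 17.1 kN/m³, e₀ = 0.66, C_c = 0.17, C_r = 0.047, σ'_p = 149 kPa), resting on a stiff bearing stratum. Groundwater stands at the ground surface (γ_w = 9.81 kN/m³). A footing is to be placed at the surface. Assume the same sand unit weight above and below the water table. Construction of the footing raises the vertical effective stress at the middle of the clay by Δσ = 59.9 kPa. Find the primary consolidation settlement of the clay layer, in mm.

S_c ≈ 88.5 mm

Mid-depth of clay below the ground surface: z = 1 + 7.7/2 = 4.85 m.
Total vertical stress at mid-clay: σ_v = 20.5×1 + 17.1×3.85 = 86.335 kPa.
Pore pressure: u = 9.81×(4.85 − 0) = 47.578 kPa.
Initial effective stress: σ'_0 = σ_v − u = 86.335 − 47.578 = 38.757 kPa.
Final effective stress: σ'_f = 38.757 + 59.9 = 98.657 kPa.
σ'_f = 98.657 ≤ σ'_p = 149 kPa, so the clay remains overconsolidated and only the recompression index applies:
S_c = C_r·H/(1+e₀)·log₁₀(σ'_f/σ'_0) = 0.047×7.7/1.66×log₁₀(98.657/38.757)
    = 0.21801 × 0.40578 = 0.08847 m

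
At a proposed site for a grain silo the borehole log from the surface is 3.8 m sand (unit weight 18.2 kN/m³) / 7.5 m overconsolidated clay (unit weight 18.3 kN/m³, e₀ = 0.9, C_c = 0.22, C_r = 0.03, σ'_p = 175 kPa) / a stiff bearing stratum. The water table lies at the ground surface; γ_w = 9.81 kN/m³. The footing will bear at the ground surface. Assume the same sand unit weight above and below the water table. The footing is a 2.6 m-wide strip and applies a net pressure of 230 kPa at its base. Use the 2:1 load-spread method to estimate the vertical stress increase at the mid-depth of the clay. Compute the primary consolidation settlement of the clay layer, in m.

S_c ≈ 0.0337 m

Mid-depth of clay below the ground surface: z = 3.8 + 7.5/2 = 7.55 m.
Total vertical stress at mid-clay: σ_v = 18.2×3.8 + 18.3×3.75 = 137.78 kPa.
Pore pressure: u = 9.81×(7.55 − 0) = 74.066 kPa.
Initial effective stress: σ'_0 = σ_v − u = 137.78 − 74.066 = 63.714 kPa.
Stress increase at mid-clay by the 2:1 spreading method:
Δσ = qB/(B+z) = 230×2.6/(2.6+7.55) = 58.916 kPa
Final effective stress: σ'_f = 63.714 + 58.916 = 122.63 kPa.
σ'_f = 122.63 ≤ σ'_p = 175 kPa, so the clay remains overconsolidated and only the recompression index applies:
S_c = C_r·H/(1+e₀)·log₁₀(σ'_f/σ'_0) = 0.03×7.5/1.9×log₁₀(122.63/63.714)
    = 0.11842 × 0.28436 = 0.03367 m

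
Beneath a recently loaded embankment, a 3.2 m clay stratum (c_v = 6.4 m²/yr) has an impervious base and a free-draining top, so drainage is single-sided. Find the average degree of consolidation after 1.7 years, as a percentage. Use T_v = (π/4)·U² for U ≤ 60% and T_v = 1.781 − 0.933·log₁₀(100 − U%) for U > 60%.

U ≈ 94.1 %

Drainage path length: H_d = H = 3.2 m (single drainage).
T_v = c_v·t/H_d² = 6.4×1.7/3.2² = 1.0625.
T_v = 1.0625 corresponds to the U > 60% branch:
U = 1 − 10^((1.781 − T_v)/0.933)/100 = 0.9411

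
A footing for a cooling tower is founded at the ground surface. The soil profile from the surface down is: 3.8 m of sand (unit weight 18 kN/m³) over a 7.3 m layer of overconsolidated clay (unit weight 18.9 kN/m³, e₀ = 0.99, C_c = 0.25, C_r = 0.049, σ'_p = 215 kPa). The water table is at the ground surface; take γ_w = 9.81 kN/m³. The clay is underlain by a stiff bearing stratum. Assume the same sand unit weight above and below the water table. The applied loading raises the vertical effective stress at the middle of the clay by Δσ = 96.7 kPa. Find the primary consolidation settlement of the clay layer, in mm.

S_c ≈ 71.7 mm

Mid-depth of clay below the ground surface: z = 3.8 + 7.3/2 = 7.45 m.
Total vertical stress at mid-clay: σ_v = 18×3.8 + 18.9×3.65 = 137.38 kPa.
Pore pressure: u = 9.81×(7.45 − 0) = 73.085 kPa.
Initial effective stress: σ'_0 = σ_v − u = 137.38 − 73.085 = 64.295 kPa.
Final effective stress: σ'_f = 64.295 + 96.7 = 161 kPa.
σ'_f = 161 ≤ σ'_p = 215 kPa, so the clay remains overconsolidated and only the recompression index applies:
S_c = C_r·H/(1+e₀)·log₁₀(σ'_f/σ'_0) = 0.049×7.3/1.99×log₁₀(161/64.295)
    = 0.17975 × 0.39865 = 0.07166 m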